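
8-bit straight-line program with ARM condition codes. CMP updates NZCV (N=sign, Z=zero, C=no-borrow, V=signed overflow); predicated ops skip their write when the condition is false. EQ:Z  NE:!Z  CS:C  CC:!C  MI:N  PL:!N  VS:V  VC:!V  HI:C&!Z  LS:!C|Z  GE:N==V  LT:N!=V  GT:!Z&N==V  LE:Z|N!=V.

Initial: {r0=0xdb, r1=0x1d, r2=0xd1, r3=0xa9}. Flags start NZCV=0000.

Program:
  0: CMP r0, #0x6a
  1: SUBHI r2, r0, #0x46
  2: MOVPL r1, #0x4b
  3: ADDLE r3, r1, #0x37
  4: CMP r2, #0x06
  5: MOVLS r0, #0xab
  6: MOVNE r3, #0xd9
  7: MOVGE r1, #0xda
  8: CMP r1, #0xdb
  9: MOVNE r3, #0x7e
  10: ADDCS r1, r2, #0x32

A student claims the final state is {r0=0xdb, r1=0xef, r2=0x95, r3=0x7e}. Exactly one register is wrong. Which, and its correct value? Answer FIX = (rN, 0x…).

FIX = (r1, 0x4b)

[0] flags=0011 → (cmp)
[1] flags=0011 HI?T → r2=0x95
[2] flags=0011 PL?T → r1=0x4b
[3] flags=0011 LE?T → r3=0x82
[4] flags=1010 → (cmp)
[5] flags=1010 LS?F → skip
[6] flags=1010 NE?T → r3=0xd9
[7] flags=1010 GE?F → skip
[8] flags=0000 → (cmp)
[9] flags=0000 NE?T → r3=0x7e
[10] flags=0000 CS?F → skip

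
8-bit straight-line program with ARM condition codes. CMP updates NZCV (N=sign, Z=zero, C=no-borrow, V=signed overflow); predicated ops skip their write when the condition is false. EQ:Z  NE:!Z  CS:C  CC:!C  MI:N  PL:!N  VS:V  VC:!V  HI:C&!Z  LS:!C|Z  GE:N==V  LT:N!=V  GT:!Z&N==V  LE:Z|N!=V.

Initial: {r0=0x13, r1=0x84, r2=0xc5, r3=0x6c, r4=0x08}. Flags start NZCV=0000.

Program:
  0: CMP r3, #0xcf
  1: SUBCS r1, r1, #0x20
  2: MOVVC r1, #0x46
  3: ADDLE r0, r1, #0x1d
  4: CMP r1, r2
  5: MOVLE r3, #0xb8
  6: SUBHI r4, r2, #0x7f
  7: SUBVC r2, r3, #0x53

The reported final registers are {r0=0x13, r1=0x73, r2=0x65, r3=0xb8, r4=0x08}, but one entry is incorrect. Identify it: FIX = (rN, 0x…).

0: ✓ CMP  NZCV=1001
1: · SUBCS
2: · MOVVC
3: · ADDLE
4: ✓ CMP  NZCV=1000
5: ✓ MOVLE  r3←0xb8
6: · SUBHI
7: ✓ SUBVC  r2←0x65

FIX = (r1, 0x84)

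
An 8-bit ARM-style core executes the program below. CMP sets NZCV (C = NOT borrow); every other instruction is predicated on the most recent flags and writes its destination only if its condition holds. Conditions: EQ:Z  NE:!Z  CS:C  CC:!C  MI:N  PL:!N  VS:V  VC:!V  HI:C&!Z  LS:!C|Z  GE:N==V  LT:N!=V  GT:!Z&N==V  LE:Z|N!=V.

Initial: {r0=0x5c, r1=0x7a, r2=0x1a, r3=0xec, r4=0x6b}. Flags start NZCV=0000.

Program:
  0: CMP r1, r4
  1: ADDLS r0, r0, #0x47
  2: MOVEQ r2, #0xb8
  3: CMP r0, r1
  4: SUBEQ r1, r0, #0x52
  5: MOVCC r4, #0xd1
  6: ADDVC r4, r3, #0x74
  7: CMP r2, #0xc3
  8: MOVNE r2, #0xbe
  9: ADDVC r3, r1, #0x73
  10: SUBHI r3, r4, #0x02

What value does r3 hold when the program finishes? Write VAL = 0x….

[0] flags=0010 → (cmp)
[1] flags=0010 LS?F → skip
[2] flags=0010 EQ?F → skip
[3] flags=1000 → (cmp)
[4] flags=1000 EQ?F → skip
[5] flags=1000 CC?T → r4=0xd1
[6] flags=1000 VC?T → r4=0x60
[7] flags=0000 → (cmp)
[8] flags=0000 NE?T → r2=0xbe
[9] flags=0000 VC?T → r3=0xed
[10] flags=0000 HI?F → skip

VAL = 0xed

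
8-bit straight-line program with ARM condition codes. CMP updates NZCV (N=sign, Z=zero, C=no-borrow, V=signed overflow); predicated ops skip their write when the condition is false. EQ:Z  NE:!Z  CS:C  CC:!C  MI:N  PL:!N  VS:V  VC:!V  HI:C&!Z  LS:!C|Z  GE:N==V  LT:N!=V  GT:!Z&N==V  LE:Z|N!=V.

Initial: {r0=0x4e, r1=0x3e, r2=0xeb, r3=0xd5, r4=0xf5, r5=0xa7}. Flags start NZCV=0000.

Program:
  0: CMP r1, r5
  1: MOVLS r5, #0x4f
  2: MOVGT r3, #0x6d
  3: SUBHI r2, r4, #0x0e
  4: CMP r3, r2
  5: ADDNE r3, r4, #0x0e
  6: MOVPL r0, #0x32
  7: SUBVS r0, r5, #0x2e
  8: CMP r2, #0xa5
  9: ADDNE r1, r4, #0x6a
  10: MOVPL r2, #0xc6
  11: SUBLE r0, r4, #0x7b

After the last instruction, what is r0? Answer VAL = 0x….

[0] flags=1001 → (cmp)
[1] flags=1001 LS?T → r5=0x4f
[2] flags=1001 GT?T → r3=0x6d
[3] flags=1001 HI?F → skip
[4] flags=1001 → (cmp)
[5] flags=1001 NE?T → r3=0x03
[6] flags=1001 PL?F → skip
[7] flags=1001 VS?T → r0=0x21
[8] flags=0010 → (cmp)
[9] flags=0010 NE?T → r1=0x5f
[10] flags=0010 PL?T → r2=0xc6
[11] flags=0010 LE?F → skip

VAL = 0x21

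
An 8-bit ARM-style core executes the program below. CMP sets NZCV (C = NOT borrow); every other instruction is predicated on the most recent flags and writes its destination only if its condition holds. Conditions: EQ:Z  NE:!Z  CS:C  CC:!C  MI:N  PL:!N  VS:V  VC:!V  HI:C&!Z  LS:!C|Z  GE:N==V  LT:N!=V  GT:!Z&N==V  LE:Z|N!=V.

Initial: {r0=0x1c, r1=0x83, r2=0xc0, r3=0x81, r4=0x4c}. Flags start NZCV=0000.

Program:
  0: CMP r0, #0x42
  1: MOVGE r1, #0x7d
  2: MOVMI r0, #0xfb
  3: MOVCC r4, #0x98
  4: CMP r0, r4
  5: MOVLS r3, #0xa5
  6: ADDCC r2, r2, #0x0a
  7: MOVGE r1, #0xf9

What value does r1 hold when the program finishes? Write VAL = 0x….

VAL = 0xf9

0: ✓ CMP  NZCV=1000
1: · MOVGE
2: ✓ MOVMI  r0←0xfb
3: ✓ MOVCC  r4←0x98
4: ✓ CMP  NZCV=0010
5: · MOVLS
6: · ADDCC
7: ✓ MOVGE  r1←0xf9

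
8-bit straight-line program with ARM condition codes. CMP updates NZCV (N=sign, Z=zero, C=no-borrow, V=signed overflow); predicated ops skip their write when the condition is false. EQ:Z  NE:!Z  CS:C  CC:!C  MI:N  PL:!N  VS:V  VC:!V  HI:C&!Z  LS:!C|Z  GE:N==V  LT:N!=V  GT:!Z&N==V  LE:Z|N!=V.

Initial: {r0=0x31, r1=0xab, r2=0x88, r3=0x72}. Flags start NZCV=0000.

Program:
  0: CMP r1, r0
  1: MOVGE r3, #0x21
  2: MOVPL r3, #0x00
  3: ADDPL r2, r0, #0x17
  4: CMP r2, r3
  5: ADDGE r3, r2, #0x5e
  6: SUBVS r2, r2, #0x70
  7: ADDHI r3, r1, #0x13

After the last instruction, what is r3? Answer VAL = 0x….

0: ✓ CMP  NZCV=0011
1: · MOVGE
2: ✓ MOVPL  r3←0x00
3: ✓ ADDPL  r2←0x48
4: ✓ CMP  NZCV=0010
5: ✓ ADDGE  r3←0xa6
6: · SUBVS
7: ✓ ADDHI  r3←0xbe

VAL = 0xbe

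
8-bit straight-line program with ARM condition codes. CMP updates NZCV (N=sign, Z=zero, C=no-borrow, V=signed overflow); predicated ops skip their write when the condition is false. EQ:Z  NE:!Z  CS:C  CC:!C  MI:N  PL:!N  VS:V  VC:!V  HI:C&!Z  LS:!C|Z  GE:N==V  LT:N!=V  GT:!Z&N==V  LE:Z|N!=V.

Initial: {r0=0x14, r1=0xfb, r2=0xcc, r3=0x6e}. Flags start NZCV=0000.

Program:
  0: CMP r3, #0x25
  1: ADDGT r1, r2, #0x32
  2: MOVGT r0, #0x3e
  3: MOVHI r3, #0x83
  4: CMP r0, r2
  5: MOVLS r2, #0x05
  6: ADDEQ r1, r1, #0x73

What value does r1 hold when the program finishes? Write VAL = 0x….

[0] flags=0010 → (cmp)
[1] flags=0010 GT?T → r1=0xfe
[2] flags=0010 GT?T → r0=0x3e
[3] flags=0010 HI?T → r3=0x83
[4] flags=0000 → (cmp)
[5] flags=0000 LS?T → r2=0x05
[6] flags=0000 EQ?F → skip

VAL = 0xfe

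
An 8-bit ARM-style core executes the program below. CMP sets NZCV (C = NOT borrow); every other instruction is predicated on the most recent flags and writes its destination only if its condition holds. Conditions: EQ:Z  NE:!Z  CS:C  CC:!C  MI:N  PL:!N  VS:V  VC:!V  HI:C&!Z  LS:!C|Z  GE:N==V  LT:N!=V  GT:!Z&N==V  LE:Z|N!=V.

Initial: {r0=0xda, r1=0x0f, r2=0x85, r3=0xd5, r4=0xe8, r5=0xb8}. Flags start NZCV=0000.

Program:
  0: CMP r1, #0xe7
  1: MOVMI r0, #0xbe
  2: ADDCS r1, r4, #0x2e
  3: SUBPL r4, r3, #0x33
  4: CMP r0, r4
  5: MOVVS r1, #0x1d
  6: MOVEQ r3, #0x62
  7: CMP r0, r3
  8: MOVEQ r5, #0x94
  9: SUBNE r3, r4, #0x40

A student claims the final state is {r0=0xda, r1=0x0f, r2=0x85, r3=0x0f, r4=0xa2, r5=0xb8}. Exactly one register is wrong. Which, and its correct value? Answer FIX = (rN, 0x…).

[0] flags=0000 → (cmp)
[1] flags=0000 MI?F → skip
[2] flags=0000 CS?F → skip
[3] flags=0000 PL?T → r4=0xa2
[4] flags=0010 → (cmp)
[5] flags=0010 VS?F → skip
[6] flags=0010 EQ?F → skip
[7] flags=0010 → (cmp)
[8] flags=0010 EQ?F → skip
[9] flags=0010 NE?T → r3=0x62

FIX = (r3, 0x62)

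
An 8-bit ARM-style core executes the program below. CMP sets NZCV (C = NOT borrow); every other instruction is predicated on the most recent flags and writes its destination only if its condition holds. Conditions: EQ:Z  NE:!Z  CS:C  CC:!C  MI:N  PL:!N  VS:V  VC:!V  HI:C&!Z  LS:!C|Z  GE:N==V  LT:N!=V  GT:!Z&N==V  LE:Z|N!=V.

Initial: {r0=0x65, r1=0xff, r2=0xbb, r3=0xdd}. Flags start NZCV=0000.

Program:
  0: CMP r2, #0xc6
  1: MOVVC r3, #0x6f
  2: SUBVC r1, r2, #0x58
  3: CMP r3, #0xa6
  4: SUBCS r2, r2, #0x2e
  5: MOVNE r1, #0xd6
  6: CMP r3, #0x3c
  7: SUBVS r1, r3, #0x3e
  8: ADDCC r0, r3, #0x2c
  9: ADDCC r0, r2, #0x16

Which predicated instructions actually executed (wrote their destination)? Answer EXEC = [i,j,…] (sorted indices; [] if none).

EXEC = [1,2,5]

[0] flags=1000 → (cmp)
[1] flags=1000 VC?T → r3=0x6f
[2] flags=1000 VC?T → r1=0x63
[3] flags=1001 → (cmp)
[4] flags=1001 CS?F → skip
[5] flags=1001 NE?T → r1=0xd6
[6] flags=0010 → (cmp)
[7] flags=0010 VS?F → skip
[8] flags=0010 CC?F → skip
[9] flags=0010 CC?F → skip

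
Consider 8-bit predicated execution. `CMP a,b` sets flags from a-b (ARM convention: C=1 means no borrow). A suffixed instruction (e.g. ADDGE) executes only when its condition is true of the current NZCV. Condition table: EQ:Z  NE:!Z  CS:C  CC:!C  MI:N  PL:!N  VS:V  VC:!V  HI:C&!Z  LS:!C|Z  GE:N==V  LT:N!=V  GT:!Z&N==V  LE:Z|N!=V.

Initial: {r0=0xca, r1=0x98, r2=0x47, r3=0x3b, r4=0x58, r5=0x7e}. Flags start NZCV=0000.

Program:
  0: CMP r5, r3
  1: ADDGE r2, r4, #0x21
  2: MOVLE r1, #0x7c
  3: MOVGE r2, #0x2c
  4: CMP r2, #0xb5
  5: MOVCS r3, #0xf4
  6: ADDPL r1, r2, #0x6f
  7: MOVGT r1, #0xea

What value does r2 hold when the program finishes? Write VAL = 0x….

VAL = 0x2c

[0] flags=0010 → (cmp)
[1] flags=0010 GE?T → r2=0x79
[2] flags=0010 LE?F → skip
[3] flags=0010 GE?T → r2=0x2c
[4] flags=0000 → (cmp)
[5] flags=0000 CS?F → skip
[6] flags=0000 PL?T → r1=0x9b
[7] flags=0000 GT?T → r1=0xea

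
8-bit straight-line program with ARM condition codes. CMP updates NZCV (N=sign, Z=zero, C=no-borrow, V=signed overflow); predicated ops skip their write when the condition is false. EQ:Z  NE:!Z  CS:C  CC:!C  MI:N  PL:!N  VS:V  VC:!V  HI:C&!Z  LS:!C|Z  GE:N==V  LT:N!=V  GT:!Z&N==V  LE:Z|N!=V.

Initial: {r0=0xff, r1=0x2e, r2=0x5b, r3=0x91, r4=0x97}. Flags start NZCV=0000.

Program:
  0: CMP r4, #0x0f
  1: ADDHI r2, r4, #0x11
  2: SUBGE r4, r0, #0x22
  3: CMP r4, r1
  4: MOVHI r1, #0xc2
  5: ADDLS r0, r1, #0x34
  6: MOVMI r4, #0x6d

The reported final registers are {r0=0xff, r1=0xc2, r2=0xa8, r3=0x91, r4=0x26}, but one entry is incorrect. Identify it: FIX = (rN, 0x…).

FIX = (r4, 0x97)

0: ✓ CMP  NZCV=1010
1: ✓ ADDHI  r2←0xa8
2: · SUBGE
3: ✓ CMP  NZCV=0011
4: ✓ MOVHI  r1←0xc2
5: · ADDLS
6: · MOVMI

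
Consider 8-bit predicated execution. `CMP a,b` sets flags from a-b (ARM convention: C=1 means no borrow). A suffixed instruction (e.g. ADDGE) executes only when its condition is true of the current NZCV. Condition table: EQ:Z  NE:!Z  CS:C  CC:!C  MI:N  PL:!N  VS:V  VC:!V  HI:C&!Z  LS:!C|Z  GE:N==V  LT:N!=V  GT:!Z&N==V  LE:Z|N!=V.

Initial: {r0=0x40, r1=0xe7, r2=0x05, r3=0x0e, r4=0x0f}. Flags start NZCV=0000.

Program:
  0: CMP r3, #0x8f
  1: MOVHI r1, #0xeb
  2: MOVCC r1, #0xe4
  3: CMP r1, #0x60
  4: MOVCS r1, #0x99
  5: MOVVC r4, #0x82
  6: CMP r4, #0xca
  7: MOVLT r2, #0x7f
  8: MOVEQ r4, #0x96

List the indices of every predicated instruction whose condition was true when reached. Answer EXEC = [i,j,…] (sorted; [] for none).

EXEC = [2,4,5,7]

[0] flags=0000 → (cmp)
[1] flags=0000 HI?F → skip
[2] flags=0000 CC?T → r1=0xe4
[3] flags=1010 → (cmp)
[4] flags=1010 CS?T → r1=0x99
[5] flags=1010 VC?T → r4=0x82
[6] flags=1000 → (cmp)
[7] flags=1000 LT?T → r2=0x7f
[8] flags=1000 EQ?F → skip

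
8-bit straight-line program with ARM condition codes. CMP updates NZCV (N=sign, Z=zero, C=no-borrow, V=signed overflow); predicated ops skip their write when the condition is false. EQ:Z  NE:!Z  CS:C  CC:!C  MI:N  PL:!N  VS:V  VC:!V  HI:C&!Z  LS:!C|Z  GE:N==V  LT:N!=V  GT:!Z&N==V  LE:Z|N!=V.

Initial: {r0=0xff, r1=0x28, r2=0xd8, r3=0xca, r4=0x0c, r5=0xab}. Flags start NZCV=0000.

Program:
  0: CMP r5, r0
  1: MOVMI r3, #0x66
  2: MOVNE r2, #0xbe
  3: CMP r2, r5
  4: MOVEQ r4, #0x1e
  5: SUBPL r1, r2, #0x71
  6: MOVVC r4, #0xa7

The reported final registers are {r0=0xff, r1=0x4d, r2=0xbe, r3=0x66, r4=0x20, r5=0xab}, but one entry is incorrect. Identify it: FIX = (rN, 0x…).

FIX = (r4, 0xa7)

0: ✓ CMP  NZCV=1000
1: ✓ MOVMI  r3←0x66
2: ✓ MOVNE  r2←0xbe
3: ✓ CMP  NZCV=0010
4: · MOVEQ
5: ✓ SUBPL  r1←0x4d
6: ✓ MOVVC  r4←0xa7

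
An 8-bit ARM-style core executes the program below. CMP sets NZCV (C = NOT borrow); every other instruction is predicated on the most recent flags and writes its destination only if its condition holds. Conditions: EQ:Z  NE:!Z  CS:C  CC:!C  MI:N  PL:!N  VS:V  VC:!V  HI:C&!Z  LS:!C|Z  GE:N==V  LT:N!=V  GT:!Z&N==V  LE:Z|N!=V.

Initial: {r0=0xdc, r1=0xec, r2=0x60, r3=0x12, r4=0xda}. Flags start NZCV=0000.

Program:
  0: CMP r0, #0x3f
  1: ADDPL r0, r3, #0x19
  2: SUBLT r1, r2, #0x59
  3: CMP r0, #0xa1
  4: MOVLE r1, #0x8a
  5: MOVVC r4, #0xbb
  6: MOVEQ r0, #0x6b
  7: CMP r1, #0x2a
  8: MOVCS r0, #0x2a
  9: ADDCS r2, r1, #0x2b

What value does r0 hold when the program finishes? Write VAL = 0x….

0: ✓ CMP  NZCV=1010
1: · ADDPL
2: ✓ SUBLT  r1←0x07
3: ✓ CMP  NZCV=0010
4: · MOVLE
5: ✓ MOVVC  r4←0xbb
6: · MOVEQ
7: ✓ CMP  NZCV=1000
8: · MOVCS
9: · ADDCS

VAL = 0xdc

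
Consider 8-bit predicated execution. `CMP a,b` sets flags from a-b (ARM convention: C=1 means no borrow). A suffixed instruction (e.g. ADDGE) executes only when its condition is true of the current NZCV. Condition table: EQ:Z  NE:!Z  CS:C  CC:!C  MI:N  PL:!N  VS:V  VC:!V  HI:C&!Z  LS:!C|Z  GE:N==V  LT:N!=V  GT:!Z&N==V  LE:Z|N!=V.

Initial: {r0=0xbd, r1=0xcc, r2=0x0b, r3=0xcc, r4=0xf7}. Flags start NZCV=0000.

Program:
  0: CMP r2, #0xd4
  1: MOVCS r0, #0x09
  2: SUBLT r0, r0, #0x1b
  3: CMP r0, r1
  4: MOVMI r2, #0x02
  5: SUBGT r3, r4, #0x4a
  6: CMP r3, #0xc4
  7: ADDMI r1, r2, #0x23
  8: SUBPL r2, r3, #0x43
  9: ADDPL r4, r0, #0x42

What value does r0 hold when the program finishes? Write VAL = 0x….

VAL = 0xbd

[0] flags=0000 → (cmp)
[1] flags=0000 CS?F → skip
[2] flags=0000 LT?F → skip
[3] flags=1000 → (cmp)
[4] flags=1000 MI?T → r2=0x02
[5] flags=1000 GT?F → skip
[6] flags=0010 → (cmp)
[7] flags=0010 MI?F → skip
[8] flags=0010 PL?T → r2=0x89
[9] flags=0010 PL?T → r4=0xff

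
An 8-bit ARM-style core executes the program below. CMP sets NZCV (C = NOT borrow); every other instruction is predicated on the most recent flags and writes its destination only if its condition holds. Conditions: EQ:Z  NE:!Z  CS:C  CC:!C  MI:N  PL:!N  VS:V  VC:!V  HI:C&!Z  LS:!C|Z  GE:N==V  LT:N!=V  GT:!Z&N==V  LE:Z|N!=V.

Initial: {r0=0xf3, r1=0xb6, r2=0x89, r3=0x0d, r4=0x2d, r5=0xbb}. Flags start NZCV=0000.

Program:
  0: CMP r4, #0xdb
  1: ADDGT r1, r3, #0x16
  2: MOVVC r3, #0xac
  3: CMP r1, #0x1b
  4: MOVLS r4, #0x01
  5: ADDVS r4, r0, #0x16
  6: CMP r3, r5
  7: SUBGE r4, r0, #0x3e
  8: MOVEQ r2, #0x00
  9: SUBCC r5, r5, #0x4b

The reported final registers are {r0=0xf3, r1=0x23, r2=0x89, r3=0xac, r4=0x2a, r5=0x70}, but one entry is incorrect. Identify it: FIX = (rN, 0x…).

FIX = (r4, 0x2d)

0: ✓ CMP  NZCV=0000
1: ✓ ADDGT  r1←0x23
2: ✓ MOVVC  r3←0xac
3: ✓ CMP  NZCV=0010
4: · MOVLS
5: · ADDVS
6: ✓ CMP  NZCV=1000
7: · SUBGE
8: · MOVEQ
9: ✓ SUBCC  r5←0x70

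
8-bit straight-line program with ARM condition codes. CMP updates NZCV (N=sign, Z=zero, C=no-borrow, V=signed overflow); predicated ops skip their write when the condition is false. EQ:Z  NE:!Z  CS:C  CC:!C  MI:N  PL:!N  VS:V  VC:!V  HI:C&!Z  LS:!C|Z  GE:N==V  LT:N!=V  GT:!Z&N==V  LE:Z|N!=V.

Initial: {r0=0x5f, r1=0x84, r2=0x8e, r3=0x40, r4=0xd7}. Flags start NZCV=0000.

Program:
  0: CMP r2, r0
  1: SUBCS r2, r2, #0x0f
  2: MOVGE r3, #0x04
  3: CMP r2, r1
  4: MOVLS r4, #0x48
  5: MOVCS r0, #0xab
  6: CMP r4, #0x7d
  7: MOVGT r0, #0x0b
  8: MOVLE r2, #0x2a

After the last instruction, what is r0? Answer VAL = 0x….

[0] flags=0011 → (cmp)
[1] flags=0011 CS?T → r2=0x7f
[2] flags=0011 GE?F → skip
[3] flags=1001 → (cmp)
[4] flags=1001 LS?T → r4=0x48
[5] flags=1001 CS?F → skip
[6] flags=1000 → (cmp)
[7] flags=1000 GT?F → skip
[8] flags=1000 LE?T → r2=0x2a

VAL = 0x5f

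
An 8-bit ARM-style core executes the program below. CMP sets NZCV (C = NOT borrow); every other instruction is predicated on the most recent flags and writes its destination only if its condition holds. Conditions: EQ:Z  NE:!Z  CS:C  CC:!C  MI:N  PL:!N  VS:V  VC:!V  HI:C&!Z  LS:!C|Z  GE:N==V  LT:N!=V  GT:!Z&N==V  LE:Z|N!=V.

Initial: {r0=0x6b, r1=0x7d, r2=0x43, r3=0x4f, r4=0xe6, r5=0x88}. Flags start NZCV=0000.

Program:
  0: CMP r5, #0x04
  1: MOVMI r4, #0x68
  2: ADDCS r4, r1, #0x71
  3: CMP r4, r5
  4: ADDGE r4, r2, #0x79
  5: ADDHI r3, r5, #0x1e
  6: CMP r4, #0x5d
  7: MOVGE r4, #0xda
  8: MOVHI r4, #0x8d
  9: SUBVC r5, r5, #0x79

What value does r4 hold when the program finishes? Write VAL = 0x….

VAL = 0x8d

[0] flags=1010 → (cmp)
[1] flags=1010 MI?T → r4=0x68
[2] flags=1010 CS?T → r4=0xee
[3] flags=0010 → (cmp)
[4] flags=0010 GE?T → r4=0xbc
[5] flags=0010 HI?T → r3=0xa6
[6] flags=0011 → (cmp)
[7] flags=0011 GE?F → skip
[8] flags=0011 HI?T → r4=0x8d
[9] flags=0011 VC?F → skip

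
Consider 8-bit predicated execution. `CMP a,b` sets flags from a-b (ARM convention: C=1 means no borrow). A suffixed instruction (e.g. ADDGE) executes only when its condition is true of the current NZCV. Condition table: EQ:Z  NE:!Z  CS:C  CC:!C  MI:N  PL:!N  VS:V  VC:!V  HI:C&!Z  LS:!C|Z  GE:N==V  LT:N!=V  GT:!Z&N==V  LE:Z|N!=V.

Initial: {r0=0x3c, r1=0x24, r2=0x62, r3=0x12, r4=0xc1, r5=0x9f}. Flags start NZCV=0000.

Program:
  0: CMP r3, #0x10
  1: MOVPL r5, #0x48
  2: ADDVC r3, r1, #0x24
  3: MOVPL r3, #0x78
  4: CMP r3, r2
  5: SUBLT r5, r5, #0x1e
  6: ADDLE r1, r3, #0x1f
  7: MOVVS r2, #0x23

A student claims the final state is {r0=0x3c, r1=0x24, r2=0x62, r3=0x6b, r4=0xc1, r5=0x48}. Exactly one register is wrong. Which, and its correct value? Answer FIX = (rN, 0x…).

[0] flags=0010 → (cmp)
[1] flags=0010 PL?T → r5=0x48
[2] flags=0010 VC?T → r3=0x48
[3] flags=0010 PL?T → r3=0x78
[4] flags=0010 → (cmp)
[5] flags=0010 LT?F → skip
[6] flags=0010 LE?F → skip
[7] flags=0010 VS?F → skip

FIX = (r3, 0x78)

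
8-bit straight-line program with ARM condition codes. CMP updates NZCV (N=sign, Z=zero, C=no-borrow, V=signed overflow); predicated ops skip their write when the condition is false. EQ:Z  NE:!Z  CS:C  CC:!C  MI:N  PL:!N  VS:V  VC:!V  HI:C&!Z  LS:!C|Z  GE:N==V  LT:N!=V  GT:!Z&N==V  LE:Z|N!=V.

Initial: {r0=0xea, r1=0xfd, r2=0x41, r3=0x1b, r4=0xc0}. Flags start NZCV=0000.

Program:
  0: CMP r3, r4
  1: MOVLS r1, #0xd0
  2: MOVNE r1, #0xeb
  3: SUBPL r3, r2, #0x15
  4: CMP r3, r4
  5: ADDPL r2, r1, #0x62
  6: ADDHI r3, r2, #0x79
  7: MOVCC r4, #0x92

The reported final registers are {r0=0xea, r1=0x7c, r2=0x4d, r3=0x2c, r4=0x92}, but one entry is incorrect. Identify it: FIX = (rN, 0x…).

0: ✓ CMP  NZCV=0000
1: ✓ MOVLS  r1←0xd0
2: ✓ MOVNE  r1←0xeb
3: ✓ SUBPL  r3←0x2c
4: ✓ CMP  NZCV=0000
5: ✓ ADDPL  r2←0x4d
6: · ADDHI
7: ✓ MOVCC  r4←0x92

FIX = (r1, 0xeb)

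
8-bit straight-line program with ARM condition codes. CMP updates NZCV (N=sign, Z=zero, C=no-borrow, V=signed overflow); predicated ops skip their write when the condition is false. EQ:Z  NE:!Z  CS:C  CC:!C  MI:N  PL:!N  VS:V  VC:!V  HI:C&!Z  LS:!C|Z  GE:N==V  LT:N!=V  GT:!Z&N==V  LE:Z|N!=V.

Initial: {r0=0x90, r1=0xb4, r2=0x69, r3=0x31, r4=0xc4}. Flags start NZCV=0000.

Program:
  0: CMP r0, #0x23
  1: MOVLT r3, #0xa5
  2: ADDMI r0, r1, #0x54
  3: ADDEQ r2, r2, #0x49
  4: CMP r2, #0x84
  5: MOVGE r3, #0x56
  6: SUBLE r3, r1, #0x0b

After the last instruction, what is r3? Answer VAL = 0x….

0: ✓ CMP  NZCV=0011
1: ✓ MOVLT  r3←0xa5
2: · ADDMI
3: · ADDEQ
4: ✓ CMP  NZCV=1001
5: ✓ MOVGE  r3←0x56
6: · SUBLE

VAL = 0x56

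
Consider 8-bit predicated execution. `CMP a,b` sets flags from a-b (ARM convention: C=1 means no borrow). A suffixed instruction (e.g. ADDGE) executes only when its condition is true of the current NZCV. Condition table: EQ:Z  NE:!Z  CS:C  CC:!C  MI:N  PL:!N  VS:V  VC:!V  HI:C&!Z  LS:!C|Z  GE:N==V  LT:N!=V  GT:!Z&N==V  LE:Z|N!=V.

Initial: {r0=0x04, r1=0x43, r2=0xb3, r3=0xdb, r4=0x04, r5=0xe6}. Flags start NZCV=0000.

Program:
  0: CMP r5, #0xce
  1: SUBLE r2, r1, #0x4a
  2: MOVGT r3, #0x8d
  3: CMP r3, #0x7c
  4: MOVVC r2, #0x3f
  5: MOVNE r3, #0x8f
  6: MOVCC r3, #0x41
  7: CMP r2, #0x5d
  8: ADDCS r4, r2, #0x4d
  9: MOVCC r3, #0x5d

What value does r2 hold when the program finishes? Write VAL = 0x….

VAL = 0xb3

[0] flags=0010 → (cmp)
[1] flags=0010 LE?F → skip
[2] flags=0010 GT?T → r3=0x8d
[3] flags=0011 → (cmp)
[4] flags=0011 VC?F → skip
[5] flags=0011 NE?T → r3=0x8f
[6] flags=0011 CC?F → skip
[7] flags=0011 → (cmp)
[8] flags=0011 CS?T → r4=0x00
[9] flags=0011 CC?F → skip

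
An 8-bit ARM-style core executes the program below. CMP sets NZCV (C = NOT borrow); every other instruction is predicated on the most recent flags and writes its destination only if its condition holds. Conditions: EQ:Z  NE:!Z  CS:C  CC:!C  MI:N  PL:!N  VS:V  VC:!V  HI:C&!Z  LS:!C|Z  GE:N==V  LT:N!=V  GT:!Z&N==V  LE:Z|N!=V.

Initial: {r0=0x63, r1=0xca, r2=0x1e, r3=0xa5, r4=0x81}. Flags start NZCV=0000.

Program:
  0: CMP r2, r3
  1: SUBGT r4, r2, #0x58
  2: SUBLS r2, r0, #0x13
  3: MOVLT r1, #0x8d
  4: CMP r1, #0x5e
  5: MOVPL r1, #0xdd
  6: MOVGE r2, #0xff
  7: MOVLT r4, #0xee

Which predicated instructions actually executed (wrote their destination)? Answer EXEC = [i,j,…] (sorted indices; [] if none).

0: ✓ CMP  NZCV=0000
1: ✓ SUBGT  r4←0xc6
2: ✓ SUBLS  r2←0x50
3: · MOVLT
4: ✓ CMP  NZCV=0011
5: ✓ MOVPL  r1←0xdd
6: · MOVGE
7: ✓ MOVLT  r4←0xee

EXEC = [1,2,5,7]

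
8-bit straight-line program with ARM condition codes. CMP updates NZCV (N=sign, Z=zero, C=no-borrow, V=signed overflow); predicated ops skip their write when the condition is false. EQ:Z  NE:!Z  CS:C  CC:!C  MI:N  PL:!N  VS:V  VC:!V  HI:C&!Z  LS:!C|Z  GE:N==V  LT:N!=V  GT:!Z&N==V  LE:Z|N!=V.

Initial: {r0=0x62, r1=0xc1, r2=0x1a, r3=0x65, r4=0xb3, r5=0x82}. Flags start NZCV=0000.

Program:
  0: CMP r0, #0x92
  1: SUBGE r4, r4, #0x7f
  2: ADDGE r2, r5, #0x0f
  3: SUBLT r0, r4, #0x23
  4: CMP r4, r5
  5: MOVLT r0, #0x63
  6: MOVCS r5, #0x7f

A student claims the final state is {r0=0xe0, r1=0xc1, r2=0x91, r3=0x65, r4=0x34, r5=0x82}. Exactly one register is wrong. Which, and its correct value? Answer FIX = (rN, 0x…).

FIX = (r0, 0x62)

0: ✓ CMP  NZCV=1001
1: ✓ SUBGE  r4←0x34
2: ✓ ADDGE  r2←0x91
3: · SUBLT
4: ✓ CMP  NZCV=1001
5: · MOVLT
6: · MOVCS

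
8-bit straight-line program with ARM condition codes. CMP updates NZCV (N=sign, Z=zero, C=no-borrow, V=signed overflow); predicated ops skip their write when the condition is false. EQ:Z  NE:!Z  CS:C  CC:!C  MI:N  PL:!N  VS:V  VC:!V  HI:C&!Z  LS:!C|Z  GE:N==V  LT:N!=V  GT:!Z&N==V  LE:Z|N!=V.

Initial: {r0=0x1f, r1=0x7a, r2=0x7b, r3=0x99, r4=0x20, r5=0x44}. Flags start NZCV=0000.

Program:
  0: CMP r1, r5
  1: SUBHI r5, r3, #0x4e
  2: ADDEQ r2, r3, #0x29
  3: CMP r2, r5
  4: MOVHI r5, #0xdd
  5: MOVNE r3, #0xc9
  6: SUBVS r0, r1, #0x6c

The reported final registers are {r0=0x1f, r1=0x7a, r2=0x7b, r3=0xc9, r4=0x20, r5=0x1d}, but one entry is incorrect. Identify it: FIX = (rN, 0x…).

FIX = (r5, 0xdd)

0: ✓ CMP  NZCV=0010
1: ✓ SUBHI  r5←0x4b
2: · ADDEQ
3: ✓ CMP  NZCV=0010
4: ✓ MOVHI  r5←0xdd
5: ✓ MOVNE  r3←0xc9
6: · SUBVS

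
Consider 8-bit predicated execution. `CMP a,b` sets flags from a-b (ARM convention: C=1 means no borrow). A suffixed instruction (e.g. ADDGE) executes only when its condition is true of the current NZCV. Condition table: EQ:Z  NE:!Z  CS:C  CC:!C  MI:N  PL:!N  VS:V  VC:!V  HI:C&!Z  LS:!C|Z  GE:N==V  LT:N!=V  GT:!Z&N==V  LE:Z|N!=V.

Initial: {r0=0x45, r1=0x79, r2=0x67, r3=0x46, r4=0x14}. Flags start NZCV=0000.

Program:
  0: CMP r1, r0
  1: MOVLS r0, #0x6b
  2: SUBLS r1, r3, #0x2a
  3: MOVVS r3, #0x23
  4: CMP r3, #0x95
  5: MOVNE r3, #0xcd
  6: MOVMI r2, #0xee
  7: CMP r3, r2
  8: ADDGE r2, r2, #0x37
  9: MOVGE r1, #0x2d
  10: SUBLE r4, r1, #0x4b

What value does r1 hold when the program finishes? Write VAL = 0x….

[0] flags=0010 → (cmp)
[1] flags=0010 LS?F → skip
[2] flags=0010 LS?F → skip
[3] flags=0010 VS?F → skip
[4] flags=1001 → (cmp)
[5] flags=1001 NE?T → r3=0xcd
[6] flags=1001 MI?T → r2=0xee
[7] flags=1000 → (cmp)
[8] flags=1000 GE?F → skip
[9] flags=1000 GE?F → skip
[10] flags=1000 LE?T → r4=0x2e

VAL = 0x79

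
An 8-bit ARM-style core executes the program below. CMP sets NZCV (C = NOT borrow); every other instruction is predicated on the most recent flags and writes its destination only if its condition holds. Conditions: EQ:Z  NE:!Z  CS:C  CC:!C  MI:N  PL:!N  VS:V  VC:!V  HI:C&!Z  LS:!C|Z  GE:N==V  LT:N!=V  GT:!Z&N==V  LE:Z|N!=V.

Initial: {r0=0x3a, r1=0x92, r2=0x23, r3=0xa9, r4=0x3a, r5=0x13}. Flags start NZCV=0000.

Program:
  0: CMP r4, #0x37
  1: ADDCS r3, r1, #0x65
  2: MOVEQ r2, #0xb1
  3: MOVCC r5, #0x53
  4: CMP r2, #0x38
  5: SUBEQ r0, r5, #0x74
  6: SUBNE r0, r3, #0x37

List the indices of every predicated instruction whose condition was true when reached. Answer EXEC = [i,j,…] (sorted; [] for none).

EXEC = [1,6]

0: ✓ CMP  NZCV=0010
1: ✓ ADDCS  r3←0xf7
2: · MOVEQ
3: · MOVCC
4: ✓ CMP  NZCV=1000
5: · SUBEQ
6: ✓ SUBNE  r0←0xc0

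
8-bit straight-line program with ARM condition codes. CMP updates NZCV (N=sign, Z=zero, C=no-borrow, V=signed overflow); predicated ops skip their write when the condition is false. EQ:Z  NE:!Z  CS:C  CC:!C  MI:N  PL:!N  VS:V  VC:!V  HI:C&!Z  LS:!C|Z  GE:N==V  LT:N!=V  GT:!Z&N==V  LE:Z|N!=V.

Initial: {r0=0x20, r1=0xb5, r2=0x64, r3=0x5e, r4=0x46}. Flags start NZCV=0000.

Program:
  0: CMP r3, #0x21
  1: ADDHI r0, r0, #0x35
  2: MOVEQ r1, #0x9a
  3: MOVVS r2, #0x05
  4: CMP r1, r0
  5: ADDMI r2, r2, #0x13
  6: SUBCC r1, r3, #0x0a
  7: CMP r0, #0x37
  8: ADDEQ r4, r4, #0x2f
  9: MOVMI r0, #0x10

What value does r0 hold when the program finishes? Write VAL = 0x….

VAL = 0x55

0: ✓ CMP  NZCV=0010
1: ✓ ADDHI  r0←0x55
2: · MOVEQ
3: · MOVVS
4: ✓ CMP  NZCV=0011
5: · ADDMI
6: · SUBCC
7: ✓ CMP  NZCV=0010
8: · ADDEQ
9: · MOVMI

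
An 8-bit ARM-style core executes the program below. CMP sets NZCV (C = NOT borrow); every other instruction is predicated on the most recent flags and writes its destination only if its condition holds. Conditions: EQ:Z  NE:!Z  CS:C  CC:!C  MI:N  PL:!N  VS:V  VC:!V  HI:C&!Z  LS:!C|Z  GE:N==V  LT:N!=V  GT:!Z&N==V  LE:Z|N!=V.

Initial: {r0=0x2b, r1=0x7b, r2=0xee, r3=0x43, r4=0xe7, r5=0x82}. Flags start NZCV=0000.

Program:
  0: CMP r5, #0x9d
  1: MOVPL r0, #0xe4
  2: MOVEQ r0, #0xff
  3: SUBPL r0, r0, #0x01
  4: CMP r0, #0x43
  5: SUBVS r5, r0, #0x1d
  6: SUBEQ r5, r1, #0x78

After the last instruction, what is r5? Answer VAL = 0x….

0: ✓ CMP  NZCV=1000
1: · MOVPL
2: · MOVEQ
3: · SUBPL
4: ✓ CMP  NZCV=1000
5: · SUBVS
6: · SUBEQ

VAL = 0x82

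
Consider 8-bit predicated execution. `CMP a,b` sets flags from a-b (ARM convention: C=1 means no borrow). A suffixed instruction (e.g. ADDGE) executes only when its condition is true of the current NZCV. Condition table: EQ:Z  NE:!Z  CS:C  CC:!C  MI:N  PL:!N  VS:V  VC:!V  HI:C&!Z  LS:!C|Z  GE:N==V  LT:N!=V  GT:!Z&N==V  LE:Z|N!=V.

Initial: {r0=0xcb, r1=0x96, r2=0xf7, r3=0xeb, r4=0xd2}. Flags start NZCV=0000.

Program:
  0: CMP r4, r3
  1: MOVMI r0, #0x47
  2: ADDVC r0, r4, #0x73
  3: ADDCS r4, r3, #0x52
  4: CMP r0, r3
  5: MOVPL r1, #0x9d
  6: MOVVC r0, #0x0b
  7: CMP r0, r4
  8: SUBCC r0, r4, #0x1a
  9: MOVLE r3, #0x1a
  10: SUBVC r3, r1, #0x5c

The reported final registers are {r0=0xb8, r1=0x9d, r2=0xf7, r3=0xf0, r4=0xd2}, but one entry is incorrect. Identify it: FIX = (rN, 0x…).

FIX = (r3, 0x41)

[0] flags=1000 → (cmp)
[1] flags=1000 MI?T → r0=0x47
[2] flags=1000 VC?T → r0=0x45
[3] flags=1000 CS?F → skip
[4] flags=0000 → (cmp)
[5] flags=0000 PL?T → r1=0x9d
[6] flags=0000 VC?T → r0=0x0b
[7] flags=0000 → (cmp)
[8] flags=0000 CC?T → r0=0xb8
[9] flags=0000 LE?F → skip
[10] flags=0000 VC?T → r3=0x41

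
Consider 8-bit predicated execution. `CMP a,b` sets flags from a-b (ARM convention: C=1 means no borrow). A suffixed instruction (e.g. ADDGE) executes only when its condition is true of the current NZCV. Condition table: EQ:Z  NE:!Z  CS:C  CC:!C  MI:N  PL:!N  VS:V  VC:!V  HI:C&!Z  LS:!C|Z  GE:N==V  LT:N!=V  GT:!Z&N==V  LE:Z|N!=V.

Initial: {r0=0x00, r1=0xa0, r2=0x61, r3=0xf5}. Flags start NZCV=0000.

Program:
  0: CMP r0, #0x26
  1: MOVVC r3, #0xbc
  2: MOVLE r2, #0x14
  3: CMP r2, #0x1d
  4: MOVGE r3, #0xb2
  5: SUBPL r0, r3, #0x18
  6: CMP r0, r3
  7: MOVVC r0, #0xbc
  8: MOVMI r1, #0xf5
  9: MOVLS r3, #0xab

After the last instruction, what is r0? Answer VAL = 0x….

0: ✓ CMP  NZCV=1000
1: ✓ MOVVC  r3←0xbc
2: ✓ MOVLE  r2←0x14
3: ✓ CMP  NZCV=1000
4: · MOVGE
5: · SUBPL
6: ✓ CMP  NZCV=0000
7: ✓ MOVVC  r0←0xbc
8: · MOVMI
9: ✓ MOVLS  r3←0xab

VAL = 0xbc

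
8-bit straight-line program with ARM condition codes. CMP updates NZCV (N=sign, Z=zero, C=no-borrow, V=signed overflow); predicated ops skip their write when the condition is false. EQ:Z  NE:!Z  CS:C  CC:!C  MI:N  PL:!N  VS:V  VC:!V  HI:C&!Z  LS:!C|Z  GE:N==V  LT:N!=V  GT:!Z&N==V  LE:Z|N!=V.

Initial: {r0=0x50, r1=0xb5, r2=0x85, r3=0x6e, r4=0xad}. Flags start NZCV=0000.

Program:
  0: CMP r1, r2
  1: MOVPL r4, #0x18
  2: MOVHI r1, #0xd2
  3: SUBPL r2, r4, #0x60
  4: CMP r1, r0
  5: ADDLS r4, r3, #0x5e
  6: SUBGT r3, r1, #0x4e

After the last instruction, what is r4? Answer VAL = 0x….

[0] flags=0010 → (cmp)
[1] flags=0010 PL?T → r4=0x18
[2] flags=0010 HI?T → r1=0xd2
[3] flags=0010 PL?T → r2=0xb8
[4] flags=1010 → (cmp)
[5] flags=1010 LS?F → skip
[6] flags=1010 GT?F → skip

VAL = 0x18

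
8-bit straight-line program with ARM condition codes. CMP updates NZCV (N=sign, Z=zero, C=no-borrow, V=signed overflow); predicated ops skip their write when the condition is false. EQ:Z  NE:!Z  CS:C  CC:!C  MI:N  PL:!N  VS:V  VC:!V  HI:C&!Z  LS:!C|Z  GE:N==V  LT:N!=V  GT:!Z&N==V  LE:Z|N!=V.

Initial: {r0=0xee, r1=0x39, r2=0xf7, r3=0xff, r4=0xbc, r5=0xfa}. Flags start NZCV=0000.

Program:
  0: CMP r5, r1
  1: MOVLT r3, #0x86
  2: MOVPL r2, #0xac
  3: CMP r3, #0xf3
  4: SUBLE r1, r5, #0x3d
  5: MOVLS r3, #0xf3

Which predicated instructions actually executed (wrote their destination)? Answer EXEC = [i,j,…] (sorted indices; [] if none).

EXEC = [1,4,5]

[0] flags=1010 → (cmp)
[1] flags=1010 LT?T → r3=0x86
[2] flags=1010 PL?F → skip
[3] flags=1000 → (cmp)
[4] flags=1000 LE?T → r1=0xbd
[5] flags=1000 LS?T → r3=0xf3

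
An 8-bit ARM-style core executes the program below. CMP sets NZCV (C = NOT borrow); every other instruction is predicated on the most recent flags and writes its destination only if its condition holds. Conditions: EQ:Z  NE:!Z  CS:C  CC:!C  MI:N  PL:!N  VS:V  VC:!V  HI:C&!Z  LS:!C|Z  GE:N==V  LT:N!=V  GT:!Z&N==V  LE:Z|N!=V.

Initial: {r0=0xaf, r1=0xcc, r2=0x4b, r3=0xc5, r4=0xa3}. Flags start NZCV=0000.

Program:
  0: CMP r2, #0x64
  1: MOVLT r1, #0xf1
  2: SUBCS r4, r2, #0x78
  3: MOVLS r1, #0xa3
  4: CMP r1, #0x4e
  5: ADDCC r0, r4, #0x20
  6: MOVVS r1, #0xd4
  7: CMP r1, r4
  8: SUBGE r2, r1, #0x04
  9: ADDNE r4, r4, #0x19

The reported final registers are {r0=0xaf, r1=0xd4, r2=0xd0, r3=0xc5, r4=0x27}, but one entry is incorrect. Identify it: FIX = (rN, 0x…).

FIX = (r4, 0xbc)

0: ✓ CMP  NZCV=1000
1: ✓ MOVLT  r1←0xf1
2: · SUBCS
3: ✓ MOVLS  r1←0xa3
4: ✓ CMP  NZCV=0011
5: · ADDCC
6: ✓ MOVVS  r1←0xd4
7: ✓ CMP  NZCV=0010
8: ✓ SUBGE  r2←0xd0
9: ✓ ADDNE  r4←0xbc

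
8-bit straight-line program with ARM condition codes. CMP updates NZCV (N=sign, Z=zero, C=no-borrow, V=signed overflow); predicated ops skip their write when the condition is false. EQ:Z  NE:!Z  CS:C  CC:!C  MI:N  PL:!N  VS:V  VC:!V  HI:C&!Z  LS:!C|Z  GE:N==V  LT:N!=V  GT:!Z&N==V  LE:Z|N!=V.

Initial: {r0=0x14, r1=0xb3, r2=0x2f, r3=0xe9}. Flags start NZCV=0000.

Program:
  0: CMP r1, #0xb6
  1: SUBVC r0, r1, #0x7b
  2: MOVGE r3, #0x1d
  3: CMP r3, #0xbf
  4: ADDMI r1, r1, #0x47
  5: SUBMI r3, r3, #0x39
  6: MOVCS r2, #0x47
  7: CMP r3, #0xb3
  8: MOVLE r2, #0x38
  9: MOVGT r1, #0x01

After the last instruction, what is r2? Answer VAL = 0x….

[0] flags=1000 → (cmp)
[1] flags=1000 VC?T → r0=0x38
[2] flags=1000 GE?F → skip
[3] flags=0010 → (cmp)
[4] flags=0010 MI?F → skip
[5] flags=0010 MI?F → skip
[6] flags=0010 CS?T → r2=0x47
[7] flags=0010 → (cmp)
[8] flags=0010 LE?F → skip
[9] flags=0010 GT?T → r1=0x01

VAL = 0x47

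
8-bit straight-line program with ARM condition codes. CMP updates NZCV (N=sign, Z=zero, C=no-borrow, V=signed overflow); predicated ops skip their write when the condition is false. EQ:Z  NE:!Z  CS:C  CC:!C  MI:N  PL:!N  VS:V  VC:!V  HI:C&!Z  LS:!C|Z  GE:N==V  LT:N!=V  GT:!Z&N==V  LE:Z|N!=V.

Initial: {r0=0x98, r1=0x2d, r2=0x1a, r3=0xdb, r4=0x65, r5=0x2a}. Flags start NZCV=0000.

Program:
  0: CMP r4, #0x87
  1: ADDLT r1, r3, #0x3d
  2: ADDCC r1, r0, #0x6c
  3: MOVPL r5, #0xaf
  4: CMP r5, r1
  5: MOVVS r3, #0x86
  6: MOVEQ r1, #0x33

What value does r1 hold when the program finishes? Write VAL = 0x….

VAL = 0x04

0: ✓ CMP  NZCV=1001
1: · ADDLT
2: ✓ ADDCC  r1←0x04
3: · MOVPL
4: ✓ CMP  NZCV=0010
5: · MOVVS
6: · MOVEQ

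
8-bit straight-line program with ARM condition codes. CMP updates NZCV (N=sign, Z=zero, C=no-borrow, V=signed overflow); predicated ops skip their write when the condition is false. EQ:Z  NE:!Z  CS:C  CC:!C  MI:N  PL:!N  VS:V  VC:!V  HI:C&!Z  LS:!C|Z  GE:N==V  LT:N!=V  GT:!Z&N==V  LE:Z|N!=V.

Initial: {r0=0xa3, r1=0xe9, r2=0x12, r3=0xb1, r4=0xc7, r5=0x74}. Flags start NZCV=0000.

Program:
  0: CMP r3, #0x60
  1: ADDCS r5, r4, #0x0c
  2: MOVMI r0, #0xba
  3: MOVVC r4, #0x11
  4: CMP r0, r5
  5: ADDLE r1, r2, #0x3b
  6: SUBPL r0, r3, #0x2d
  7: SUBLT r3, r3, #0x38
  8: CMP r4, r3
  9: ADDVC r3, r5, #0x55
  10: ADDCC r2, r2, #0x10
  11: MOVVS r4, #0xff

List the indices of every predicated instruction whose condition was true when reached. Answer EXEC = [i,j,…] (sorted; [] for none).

0: ✓ CMP  NZCV=0011
1: ✓ ADDCS  r5←0xd3
2: · MOVMI
3: · MOVVC
4: ✓ CMP  NZCV=1000
5: ✓ ADDLE  r1←0x4d
6: · SUBPL
7: ✓ SUBLT  r3←0x79
8: ✓ CMP  NZCV=0011
9: · ADDVC
10: · ADDCC
11: ✓ MOVVS  r4←0xff

EXEC = [1,5,7,11]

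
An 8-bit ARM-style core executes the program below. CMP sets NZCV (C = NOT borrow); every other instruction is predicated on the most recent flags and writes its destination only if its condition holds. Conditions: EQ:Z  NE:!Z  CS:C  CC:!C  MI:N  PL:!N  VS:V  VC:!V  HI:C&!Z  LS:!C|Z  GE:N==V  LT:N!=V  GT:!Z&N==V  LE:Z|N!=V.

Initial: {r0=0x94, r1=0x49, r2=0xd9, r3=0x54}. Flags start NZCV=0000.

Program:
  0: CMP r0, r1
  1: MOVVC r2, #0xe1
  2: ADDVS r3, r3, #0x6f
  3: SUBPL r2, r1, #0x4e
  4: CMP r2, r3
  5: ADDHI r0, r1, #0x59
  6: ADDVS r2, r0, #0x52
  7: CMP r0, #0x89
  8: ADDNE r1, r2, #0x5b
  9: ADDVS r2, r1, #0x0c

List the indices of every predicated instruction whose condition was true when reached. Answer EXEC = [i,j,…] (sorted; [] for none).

EXEC = [2,3,5,8]

0: ✓ CMP  NZCV=0011
1: · MOVVC
2: ✓ ADDVS  r3←0xc3
3: ✓ SUBPL  r2←0xfb
4: ✓ CMP  NZCV=0010
5: ✓ ADDHI  r0←0xa2
6: · ADDVS
7: ✓ CMP  NZCV=0010
8: ✓ ADDNE  r1←0x56
9: · ADDVS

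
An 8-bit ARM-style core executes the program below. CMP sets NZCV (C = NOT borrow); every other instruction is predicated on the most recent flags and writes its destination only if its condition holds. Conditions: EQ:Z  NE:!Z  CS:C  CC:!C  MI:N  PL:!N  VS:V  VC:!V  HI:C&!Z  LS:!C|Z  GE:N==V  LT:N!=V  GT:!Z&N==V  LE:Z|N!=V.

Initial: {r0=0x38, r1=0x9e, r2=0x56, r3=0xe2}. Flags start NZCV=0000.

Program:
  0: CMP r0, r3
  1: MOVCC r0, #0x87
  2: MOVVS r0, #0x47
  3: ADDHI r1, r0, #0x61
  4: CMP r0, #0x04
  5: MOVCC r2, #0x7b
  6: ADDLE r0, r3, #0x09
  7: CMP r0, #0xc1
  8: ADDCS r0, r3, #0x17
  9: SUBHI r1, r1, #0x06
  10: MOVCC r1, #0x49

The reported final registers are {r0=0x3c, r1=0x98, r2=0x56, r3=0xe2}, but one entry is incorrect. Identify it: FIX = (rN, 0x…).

FIX = (r0, 0xf9)

[0] flags=0000 → (cmp)
[1] flags=0000 CC?T → r0=0x87
[2] flags=0000 VS?F → skip
[3] flags=0000 HI?F → skip
[4] flags=1010 → (cmp)
[5] flags=1010 CC?F → skip
[6] flags=1010 LE?T → r0=0xeb
[7] flags=0010 → (cmp)
[8] flags=0010 CS?T → r0=0xf9
[9] flags=0010 HI?T → r1=0x98
[10] flags=0010 CC?F → skip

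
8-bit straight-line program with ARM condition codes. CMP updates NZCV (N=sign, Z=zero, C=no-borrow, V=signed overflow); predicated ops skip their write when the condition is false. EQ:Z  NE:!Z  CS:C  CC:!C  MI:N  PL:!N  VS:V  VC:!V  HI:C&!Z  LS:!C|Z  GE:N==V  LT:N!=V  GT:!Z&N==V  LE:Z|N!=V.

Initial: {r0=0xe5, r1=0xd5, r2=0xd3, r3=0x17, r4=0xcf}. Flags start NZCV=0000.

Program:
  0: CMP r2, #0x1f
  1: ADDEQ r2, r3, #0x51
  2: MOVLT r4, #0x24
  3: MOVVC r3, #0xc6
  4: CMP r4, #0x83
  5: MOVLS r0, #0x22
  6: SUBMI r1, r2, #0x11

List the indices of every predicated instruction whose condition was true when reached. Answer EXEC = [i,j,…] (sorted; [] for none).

[0] flags=1010 → (cmp)
[1] flags=1010 EQ?F → skip
[2] flags=1010 LT?T → r4=0x24
[3] flags=1010 VC?T → r3=0xc6
[4] flags=1001 → (cmp)
[5] flags=1001 LS?T → r0=0x22
[6] flags=1001 MI?T → r1=0xc2

EXEC = [2,3,5,6]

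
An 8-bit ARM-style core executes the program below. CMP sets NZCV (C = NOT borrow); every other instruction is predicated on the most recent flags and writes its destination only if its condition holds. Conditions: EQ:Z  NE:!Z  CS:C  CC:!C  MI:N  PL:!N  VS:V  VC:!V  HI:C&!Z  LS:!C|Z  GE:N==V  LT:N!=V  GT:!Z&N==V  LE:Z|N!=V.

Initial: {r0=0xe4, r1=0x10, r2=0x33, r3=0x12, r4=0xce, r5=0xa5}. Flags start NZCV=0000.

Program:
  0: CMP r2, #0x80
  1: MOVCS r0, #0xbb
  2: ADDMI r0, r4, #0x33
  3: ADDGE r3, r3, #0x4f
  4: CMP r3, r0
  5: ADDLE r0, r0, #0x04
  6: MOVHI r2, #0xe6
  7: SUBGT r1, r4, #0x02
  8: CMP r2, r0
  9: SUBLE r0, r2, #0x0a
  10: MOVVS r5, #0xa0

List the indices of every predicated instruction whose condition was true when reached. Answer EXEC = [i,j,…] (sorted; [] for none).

[0] flags=1001 → (cmp)
[1] flags=1001 CS?F → skip
[2] flags=1001 MI?T → r0=0x01
[3] flags=1001 GE?T → r3=0x61
[4] flags=0010 → (cmp)
[5] flags=0010 LE?F → skip
[6] flags=0010 HI?T → r2=0xe6
[7] flags=0010 GT?T → r1=0xcc
[8] flags=1010 → (cmp)
[9] flags=1010 LE?T → r0=0xdc
[10] flags=1010 VS?F → skip

EXEC = [2,3,6,7,9]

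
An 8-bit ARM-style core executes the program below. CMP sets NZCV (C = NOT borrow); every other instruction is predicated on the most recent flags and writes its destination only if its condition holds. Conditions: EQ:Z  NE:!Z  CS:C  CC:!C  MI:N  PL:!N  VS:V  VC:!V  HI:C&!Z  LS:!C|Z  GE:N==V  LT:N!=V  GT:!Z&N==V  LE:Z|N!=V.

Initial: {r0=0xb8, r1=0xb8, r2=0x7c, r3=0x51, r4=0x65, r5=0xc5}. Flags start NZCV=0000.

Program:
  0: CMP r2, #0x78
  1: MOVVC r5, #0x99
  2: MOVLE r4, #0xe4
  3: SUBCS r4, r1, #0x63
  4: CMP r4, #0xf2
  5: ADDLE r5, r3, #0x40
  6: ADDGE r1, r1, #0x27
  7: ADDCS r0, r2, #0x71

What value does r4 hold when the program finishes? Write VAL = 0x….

0: ✓ CMP  NZCV=0010
1: ✓ MOVVC  r5←0x99
2: · MOVLE
3: ✓ SUBCS  r4←0x55
4: ✓ CMP  NZCV=0000
5: · ADDLE
6: ✓ ADDGE  r1←0xdf
7: · ADDCS

VAL = 0x55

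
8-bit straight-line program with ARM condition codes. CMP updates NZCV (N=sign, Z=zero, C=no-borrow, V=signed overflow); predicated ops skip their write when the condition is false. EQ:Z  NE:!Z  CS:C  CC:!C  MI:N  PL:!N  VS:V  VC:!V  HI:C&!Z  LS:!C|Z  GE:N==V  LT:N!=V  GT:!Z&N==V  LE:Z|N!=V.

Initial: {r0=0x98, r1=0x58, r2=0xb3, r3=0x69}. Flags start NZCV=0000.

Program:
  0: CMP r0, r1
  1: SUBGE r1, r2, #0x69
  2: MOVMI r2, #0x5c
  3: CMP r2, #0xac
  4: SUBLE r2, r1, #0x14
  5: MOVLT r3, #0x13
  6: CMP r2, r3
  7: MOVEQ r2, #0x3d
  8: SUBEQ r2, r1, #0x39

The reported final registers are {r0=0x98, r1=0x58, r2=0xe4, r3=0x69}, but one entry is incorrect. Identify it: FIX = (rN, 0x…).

[0] flags=0011 → (cmp)
[1] flags=0011 GE?F → skip
[2] flags=0011 MI?F → skip
[3] flags=0010 → (cmp)
[4] flags=0010 LE?F → skip
[5] flags=0010 LT?F → skip
[6] flags=0011 → (cmp)
[7] flags=0011 EQ?F → skip
[8] flags=0011 EQ?F → skip

FIX = (r2, 0xb3)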